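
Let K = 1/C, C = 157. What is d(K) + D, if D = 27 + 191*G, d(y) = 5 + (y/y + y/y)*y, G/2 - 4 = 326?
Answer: 19796446/157 ≈ 1.2609e+5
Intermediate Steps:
G = 660 (G = 8 + 2*326 = 8 + 652 = 660)
K = 1/157 ≈ 0.0063694
d(y) = 5 + 2*y (d(y) = 5 + (1 + 1)*y = 5 + 2*y)
D = 126087 (D = 27 + 191*660 = 27 + 126060 = 126087)
d(K) + D = (5 + 2*(1/157)) + 126087 = (5 + 2/157) + 126087 = 787/157 + 126087 = 19796446/157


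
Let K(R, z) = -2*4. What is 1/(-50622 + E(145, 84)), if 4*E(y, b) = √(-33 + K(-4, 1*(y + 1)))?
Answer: -809952/41001390185 - 4*I*√41/41001390185 ≈ -1.9754e-5 - 6.2467e-10*I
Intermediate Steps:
K(R, z) = -8
E(y, b) = I*√41/4 (E(y, b) = √(-33 - 8)/4 = √(-41)/4 = (I*√41)/4 = I*√41/4)
1/(-50622 + E(145, 84)) = 1/(-50622 + I*√41/4)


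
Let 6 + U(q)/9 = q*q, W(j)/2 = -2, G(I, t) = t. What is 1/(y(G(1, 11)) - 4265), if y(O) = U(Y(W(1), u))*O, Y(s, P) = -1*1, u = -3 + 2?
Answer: -1/4760 ≈ -0.00021008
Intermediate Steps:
W(j) = -4 (W(j) = 2*(-2) = -4)
u = -1
Y(s, P) = -1
U(q) = -54 + 9*q² (U(q) = -54 + 9*(q*q) = -54 + 9*q²)
y(O) = -45*O (y(O) = (-54 + 9*(-1)²)*O = (-54 + 9*1)*O = (-54 + 9)*O = -45*O)
1/(y(G(1, 11)) - 4265) = 1/(-45*11 - 4265) = 1/(-495 - 4265) = 1/(-4760) = -1/4760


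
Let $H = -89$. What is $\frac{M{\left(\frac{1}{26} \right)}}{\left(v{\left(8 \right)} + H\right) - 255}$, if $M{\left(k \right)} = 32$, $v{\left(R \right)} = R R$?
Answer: $- \frac{4}{35} \approx -0.11429$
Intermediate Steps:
$v{\left(R \right)} = R^{2}$
$\frac{M{\left(\frac{1}{26} \right)}}{\left(v{\left(8 \right)} + H\right) - 255} = \frac{32}{\left(8^{2} - 89\right) - 255} = \frac{32}{\left(64 - 89\right) - 255} = \frac{32}{-25 - 255} = \frac{32}{-280} = 32 \left(- \frac{1}{280}\right) = - \frac{4}{35}$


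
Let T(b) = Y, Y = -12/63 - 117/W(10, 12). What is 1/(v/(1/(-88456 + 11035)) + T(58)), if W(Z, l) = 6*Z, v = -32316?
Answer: 420/1050813554221 ≈ 3.9969e-10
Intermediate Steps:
Y = -899/420 (Y = -12/63 - 117/(6*10) = -12*1/63 - 117/60 = -4/21 - 117*1/60 = -4/21 - 39/20 = -899/420 ≈ -2.1405)
T(b) = -899/420
1/(v/(1/(-88456 + 11035)) + T(58)) = 1/(-32316/(1/(-88456 + 11035)) - 899/420) = 1/(-32316/(1/(-77421)) - 899/420) = 1/(-32316/(-1/77421) - 899/420) = 1/(-32316*(-77421) - 899/420) = 1/(2501937036 - 899/420) = 1/(1050813554221/420) = 420/1050813554221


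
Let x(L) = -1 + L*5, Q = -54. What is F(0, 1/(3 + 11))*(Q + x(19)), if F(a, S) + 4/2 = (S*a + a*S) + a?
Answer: -80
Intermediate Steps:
F(a, S) = -2 + a + 2*S*a (F(a, S) = -2 + ((S*a + a*S) + a) = -2 + ((S*a + S*a) + a) = -2 + (2*S*a + a) = -2 + (a + 2*S*a) = -2 + a + 2*S*a)
x(L) = -1 + 5*L
F(0, 1/(3 + 11))*(Q + x(19)) = (-2 + 0 + 2*0/(3 + 11))*(-54 + (-1 + 5*19)) = (-2 + 0 + 2*0/14)*(-54 + (-1 + 95)) = (-2 + 0 + 2*(1/14)*0)*(-54 + 94) = (-2 + 0 + 0)*40 = -2*40 = -80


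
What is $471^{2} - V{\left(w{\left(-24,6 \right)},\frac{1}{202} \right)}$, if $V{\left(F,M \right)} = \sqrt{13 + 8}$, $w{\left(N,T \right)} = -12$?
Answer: $221841 - \sqrt{21} \approx 2.2184 \cdot 10^{5}$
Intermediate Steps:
$V{\left(F,M \right)} = \sqrt{21}$
$471^{2} - V{\left(w{\left(-24,6 \right)},\frac{1}{202} \right)} = 471^{2} - \sqrt{21} = 221841 - \sqrt{21}$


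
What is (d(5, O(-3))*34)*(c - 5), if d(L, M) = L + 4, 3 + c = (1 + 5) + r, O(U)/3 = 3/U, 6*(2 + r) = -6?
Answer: -1530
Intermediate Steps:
r = -3 (r = -2 + (⅙)*(-6) = -2 - 1 = -3)
O(U) = 9/U (O(U) = 3*(3/U) = 9/U)
c = 0 (c = -3 + ((1 + 5) - 3) = -3 + (6 - 3) = -3 + 3 = 0)
d(L, M) = 4 + L
(d(5, O(-3))*34)*(c - 5) = ((4 + 5)*34)*(0 - 5) = (9*34)*(-5) = 306*(-5) = -1530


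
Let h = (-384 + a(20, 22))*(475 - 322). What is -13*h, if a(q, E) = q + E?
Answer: 680238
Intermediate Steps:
a(q, E) = E + q
h = -52326 (h = (-384 + (22 + 20))*(475 - 322) = (-384 + 42)*153 = -342*153 = -52326)
-13*h = -13*(-52326) = 680238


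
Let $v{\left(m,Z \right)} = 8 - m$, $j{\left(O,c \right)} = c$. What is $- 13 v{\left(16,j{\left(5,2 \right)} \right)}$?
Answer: $104$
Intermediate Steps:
$- 13 v{\left(16,j{\left(5,2 \right)} \right)} = - 13 \left(8 - 16\right) = \left(-13\right) \left(-8\right) = 104$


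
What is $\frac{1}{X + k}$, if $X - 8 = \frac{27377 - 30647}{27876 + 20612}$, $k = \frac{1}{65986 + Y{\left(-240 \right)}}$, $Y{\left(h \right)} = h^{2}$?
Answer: $\frac{1498109492}{11883856503} \approx 0.12606$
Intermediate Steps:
$k = \frac{1}{123586}$ ($k = \frac{1}{65986 + \left(-240\right)^{2}} = \frac{1}{65986 + 57600} = \frac{1}{123586} \approx 8.0915 \cdot 10^{-6}$)
$X = \frac{192317}{24244}$ ($X = 8 + \frac{27377 - 30647}{27876 + 20612} = 8 - \frac{3270}{48488} = 8 - \frac{1635}{24244} = \frac{192317}{24244} \approx 7.9326$)
$\frac{1}{X + k} = \frac{1}{\frac{192317}{24244} + \frac{1}{123586}} = \frac{1}{\frac{11883856503}{1498109492}} = \frac{1498109492}{11883856503}$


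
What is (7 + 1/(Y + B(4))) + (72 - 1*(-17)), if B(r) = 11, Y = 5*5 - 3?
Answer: 3169/33 ≈ 96.030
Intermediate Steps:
Y = 22 (Y = 25 - 3 = 22)
(7 + 1/(Y + B(4))) + (72 - 1*(-17)) = (7 + 1/(22 + 11)) + (72 - 1*(-17)) = (7 + 1/33) + (72 + 17) = (7 + 1/33) + 89 = 232/33 + 89 = 3169/33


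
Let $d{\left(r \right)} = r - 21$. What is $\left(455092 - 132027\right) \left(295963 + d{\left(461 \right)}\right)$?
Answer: $95757435195$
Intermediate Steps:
$d{\left(r \right)} = -21 + r$
$\left(455092 - 132027\right) \left(295963 + d{\left(461 \right)}\right) = \left(455092 - 132027\right) \left(295963 + \left(-21 + 461\right)\right) = 323065 \left(295963 + 440\right) = 323065 \cdot 296403 = 95757435195$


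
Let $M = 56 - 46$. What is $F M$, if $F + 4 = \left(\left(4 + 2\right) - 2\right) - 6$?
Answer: $-60$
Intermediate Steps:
$M = 10$ ($M = 56 - 46 = 10$)
$F = -6$ ($F = -4 + \left(\left(\left(4 + 2\right) - 2\right) - 6\right) = -4 + \left(\left(6 - 2\right) - 6\right) = -4 + \left(4 - 6\right) = -4 - 2 = -6$)
$F M = \left(-6\right) 10 = -60$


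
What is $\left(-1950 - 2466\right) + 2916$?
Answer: $-1500$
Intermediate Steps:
$\left(-1950 - 2466\right) + 2916 = -4416 + 2916 = -1500$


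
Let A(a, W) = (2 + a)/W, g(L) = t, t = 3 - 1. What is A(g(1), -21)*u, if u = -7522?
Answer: 30088/21 ≈ 1432.8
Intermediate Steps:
t = 2
g(L) = 2
A(a, W) = (2 + a)/W
A(g(1), -21)*u = ((2 + 2)/(-21))*(-7522) = -1/21*4*(-7522) = -4/21*(-7522) = 30088/21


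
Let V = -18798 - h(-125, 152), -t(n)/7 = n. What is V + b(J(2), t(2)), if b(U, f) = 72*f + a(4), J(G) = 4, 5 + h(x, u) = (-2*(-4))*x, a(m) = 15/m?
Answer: -75189/4 ≈ -18797.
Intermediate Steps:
t(n) = -7*n
h(x, u) = -5 + 8*x (h(x, u) = -5 + (-2*(-4))*x = -5 + 8*x)
b(U, f) = 15/4 + 72*f (b(U, f) = 72*f + 15/4 = 15/4 + 72*f)
V = -17793 (V = -18798 - (-5 + 8*(-125)) = -18798 - (-5 - 1000) = -18798 - 1*(-1005) = -18798 + 1005 = -17793)
V + b(J(2), t(2)) = -17793 + (15/4 + 72*(-7*2)) = -17793 + (15/4 + 72*(-14)) = -17793 + (15/4 - 1008) = -17793 - 4017/4 = -75189/4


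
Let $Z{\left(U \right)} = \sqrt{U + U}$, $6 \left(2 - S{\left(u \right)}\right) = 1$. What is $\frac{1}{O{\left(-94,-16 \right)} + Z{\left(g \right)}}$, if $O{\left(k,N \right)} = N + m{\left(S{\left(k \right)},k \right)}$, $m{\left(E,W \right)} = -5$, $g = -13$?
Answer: $- \frac{21}{467} - \frac{i \sqrt{26}}{467} \approx -0.044968 - 0.010919 i$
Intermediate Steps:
$S{\left(u \right)} = \frac{11}{6}$ ($S{\left(u \right)} = 2 - \frac{1}{6} = \frac{11}{6}$)
$Z{\left(U \right)} = \sqrt{2} \sqrt{U}$ ($Z{\left(U \right)} = \sqrt{2 U} = \sqrt{2} \sqrt{U}$)
$O{\left(k,N \right)} = -5 + N$ ($O{\left(k,N \right)} = N - 5 = -5 + N$)
$\frac{1}{O{\left(-94,-16 \right)} + Z{\left(g \right)}} = \frac{1}{\left(-5 - 16\right) + \sqrt{2} \sqrt{-13}} = \frac{1}{-21 + \sqrt{2} i \sqrt{13}} = \frac{1}{-21 + i \sqrt{26}}$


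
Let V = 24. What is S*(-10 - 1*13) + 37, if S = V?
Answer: -515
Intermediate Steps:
S = 24
S*(-10 - 1*13) + 37 = 24*(-10 - 1*13) + 37 = 24*(-10 - 13) + 37 = 24*(-23) + 37 = -552 + 37 = -515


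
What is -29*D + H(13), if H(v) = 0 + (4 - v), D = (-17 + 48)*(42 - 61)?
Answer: 17072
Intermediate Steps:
D = -589 (D = 31*(-19) = -589)
H(v) = 4 - v
-29*D + H(13) = -29*(-589) + (4 - 1*13) = 17081 + (4 - 13) = 17081 - 9 = 17072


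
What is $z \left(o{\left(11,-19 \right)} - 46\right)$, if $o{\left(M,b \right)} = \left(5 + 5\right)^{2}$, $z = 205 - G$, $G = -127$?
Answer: $17928$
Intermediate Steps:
$z = 332$ ($z = 205 - -127 = 205 + 127 = 332$)
$o{\left(M,b \right)} = 100$ ($o{\left(M,b \right)} = 10^{2} = 100$)
$z \left(o{\left(11,-19 \right)} - 46\right) = 332 \left(100 - 46\right) = 332 \cdot 54 = 17928$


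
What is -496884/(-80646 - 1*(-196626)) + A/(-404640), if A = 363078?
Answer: -45031283/8690768 ≈ -5.1815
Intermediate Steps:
-496884/(-80646 - 1*(-196626)) + A/(-404640) = -496884/(-80646 - 1*(-196626)) + 363078/(-404640) = -496884/(-80646 + 196626) + 363078*(-1/404640) = -496884/115980 - 20171/22480 = -496884*1/115980 - 20171/22480 = -41407/9665 - 20171/22480 = -45031283/8690768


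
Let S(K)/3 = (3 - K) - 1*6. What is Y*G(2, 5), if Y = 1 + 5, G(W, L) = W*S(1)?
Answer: -144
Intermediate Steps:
S(K) = -9 - 3*K (S(K) = 3*((3 - K) - 1*6) = 3*((3 - K) - 6) = 3*(-3 - K) = -9 - 3*K)
G(W, L) = -12*W (G(W, L) = W*(-9 - 3*1) = W*(-9 - 3) = W*(-12) = -12*W)
Y = 6
Y*G(2, 5) = 6*(-12*2) = 6*(-24) = -144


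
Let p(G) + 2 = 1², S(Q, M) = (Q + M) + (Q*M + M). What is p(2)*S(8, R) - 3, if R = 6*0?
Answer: -11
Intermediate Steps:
R = 0
S(Q, M) = Q + 2*M + M*Q (S(Q, M) = (M + Q) + (M*Q + M) = (M + Q) + (M + M*Q) = Q + 2*M + M*Q)
p(G) = -1 (p(G) = -2 + 1² = -2 + 1 = -1)
p(2)*S(8, R) - 3 = -(8 + 2*0 + 0*8) - 3 = -(8 + 0 + 0) - 3 = -1*8 - 3 = -8 - 3 = -11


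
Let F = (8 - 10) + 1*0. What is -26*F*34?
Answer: 1768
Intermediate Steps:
F = -2 (F = -2 + 0 = -2)
-26*F*34 = -26*(-2)*34 = 52*34 = 1768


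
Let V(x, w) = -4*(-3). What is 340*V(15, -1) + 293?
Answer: 4373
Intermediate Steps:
V(x, w) = 12
340*V(15, -1) + 293 = 340*12 + 293 = 4080 + 293 = 4373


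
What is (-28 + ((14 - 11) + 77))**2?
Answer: 2704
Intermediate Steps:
(-28 + ((14 - 11) + 77))**2 = (-28 + (3 + 77))**2 = (-28 + 80)**2 = 52**2 = 2704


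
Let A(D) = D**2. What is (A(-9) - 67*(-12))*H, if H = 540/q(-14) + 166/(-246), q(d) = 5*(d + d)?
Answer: -1151090/287 ≈ -4010.8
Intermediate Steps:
q(d) = 10*d (q(d) = 5*(2*d) = 10*d)
H = -3902/861 (H = 540/((10*(-14))) + 166/(-246) = 540/(-140) + 166*(-1/246) = 540*(-1/140) - 83/123 = -27/7 - 83/123 = -3902/861 ≈ -4.5319)
(A(-9) - 67*(-12))*H = ((-9)**2 - 67*(-12))*(-3902/861) = (81 + 804)*(-3902/861) = 885*(-3902/861) = -1151090/287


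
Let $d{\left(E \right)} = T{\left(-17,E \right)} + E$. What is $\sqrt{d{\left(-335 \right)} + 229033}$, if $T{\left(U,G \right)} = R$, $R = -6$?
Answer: $2 \sqrt{57173} \approx 478.22$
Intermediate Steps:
$T{\left(U,G \right)} = -6$
$d{\left(E \right)} = -6 + E$
$\sqrt{d{\left(-335 \right)} + 229033} = \sqrt{\left(-6 - 335\right) + 229033} = \sqrt{-341 + 229033} = \sqrt{228692} = 2 \sqrt{57173}$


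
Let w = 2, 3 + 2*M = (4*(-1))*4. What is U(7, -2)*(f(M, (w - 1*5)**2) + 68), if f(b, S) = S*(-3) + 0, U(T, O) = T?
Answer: 287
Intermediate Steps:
M = -19/2 (M = -3/2 + ((4*(-1))*4)/2 = -3/2 + (-4*4)/2 = -3/2 + (1/2)*(-16) = -3/2 - 8 = -19/2 ≈ -9.5000)
f(b, S) = -3*S (f(b, S) = -3*S + 0 = -3*S)
U(7, -2)*(f(M, (w - 1*5)**2) + 68) = 7*(-3*(2 - 1*5)**2 + 68) = 7*(-3*(2 - 5)**2 + 68) = 7*(-3*(-3)**2 + 68) = 7*(-3*9 + 68) = 7*(-27 + 68) = 7*41 = 287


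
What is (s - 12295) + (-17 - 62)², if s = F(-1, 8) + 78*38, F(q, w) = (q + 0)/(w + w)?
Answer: -49441/16 ≈ -3090.1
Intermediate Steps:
F(q, w) = q/(2*w) (F(q, w) = q/((2*w)) = q*(1/(2*w)) = q/(2*w))
s = 47423/16 (s = (½)*(-1)/8 + 78*38 = (½)*(-1)*(⅛) + 2964 = -1/16 + 2964 = 47423/16 ≈ 2963.9)
(s - 12295) + (-17 - 62)² = (47423/16 - 12295) + (-17 - 62)² = -149297/16 + (-79)² = -149297/16 + 6241 = -49441/16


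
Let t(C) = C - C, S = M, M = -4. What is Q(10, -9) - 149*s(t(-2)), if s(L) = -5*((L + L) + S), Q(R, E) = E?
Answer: -2989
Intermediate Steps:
S = -4
t(C) = 0
s(L) = 20 - 10*L (s(L) = -5*((L + L) - 4) = -5*(2*L - 4) = -5*(-4 + 2*L) = 20 - 10*L)
Q(10, -9) - 149*s(t(-2)) = -9 - 149*(20 - 10*0) = -9 - 149*(20 + 0) = -9 - 149*20 = -9 - 2980 = -2989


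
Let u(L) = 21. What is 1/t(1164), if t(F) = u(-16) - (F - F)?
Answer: 1/21 ≈ 0.047619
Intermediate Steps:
t(F) = 21 (t(F) = 21 - (F - F) = 21 - 1*0 = 21 + 0 = 21)
1/t(1164) = 1/21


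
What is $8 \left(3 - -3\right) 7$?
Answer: $336$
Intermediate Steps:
$8 \left(3 - -3\right) 7 = 8 \left(3 + 3\right) 7 = 8 \cdot 6 \cdot 7 = 48 \cdot 7 = 336$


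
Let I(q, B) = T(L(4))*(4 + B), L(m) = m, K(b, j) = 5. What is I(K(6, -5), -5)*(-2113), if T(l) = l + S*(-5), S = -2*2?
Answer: 50712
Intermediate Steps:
S = -4
T(l) = 20 + l (T(l) = l - 4*(-5) = l + 20 = 20 + l)
I(q, B) = 96 + 24*B (I(q, B) = (20 + 4)*(4 + B) = 24*(4 + B) = 96 + 24*B)
I(K(6, -5), -5)*(-2113) = (96 + 24*(-5))*(-2113) = (96 - 120)*(-2113) = -24*(-2113) = 50712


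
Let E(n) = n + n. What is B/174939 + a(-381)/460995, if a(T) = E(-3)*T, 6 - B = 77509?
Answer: -11776194977/26882001435 ≈ -0.43807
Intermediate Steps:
B = -77503 (B = 6 - 1*77509 = 6 - 77509 = -77503)
E(n) = 2*n
a(T) = -6*T (a(T) = (2*(-3))*T = -6*T)
B/174939 + a(-381)/460995 = -77503/174939 - 6*(-381)/460995 = -77503*1/174939 + 2286*(1/460995) = -77503/174939 + 762/153665 = -11776194977/26882001435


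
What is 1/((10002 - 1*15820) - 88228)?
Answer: -1/94046 ≈ -1.0633e-5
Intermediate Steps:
1/((10002 - 1*15820) - 88228) = 1/((10002 - 15820) - 88228) = 1/(-5818 - 88228) = 1/(-94046) = -1/94046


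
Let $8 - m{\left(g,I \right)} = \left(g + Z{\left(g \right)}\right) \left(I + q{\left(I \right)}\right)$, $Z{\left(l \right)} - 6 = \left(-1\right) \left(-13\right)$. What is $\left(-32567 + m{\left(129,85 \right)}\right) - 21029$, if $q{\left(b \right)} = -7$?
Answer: $-65132$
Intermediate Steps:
$Z{\left(l \right)} = 19$ ($Z{\left(l \right)} = 6 - -13 = 6 + 13 = 19$)
$m{\left(g,I \right)} = 8 - \left(-7 + I\right) \left(19 + g\right)$ ($m{\left(g,I \right)} = 8 - \left(g + 19\right) \left(I - 7\right) = 8 - \left(19 + g\right) \left(-7 + I\right) = 8 - \left(-7 + I\right) \left(19 + g\right)$)
$\left(-32567 + m{\left(129,85 \right)}\right) - 21029 = \left(-32567 + \left(141 - 1615 + 7 \cdot 129 - 85 \cdot 129\right)\right) - 21029 = \left(-32567 + \left(141 - 1615 + 903 - 10965\right)\right) - 21029 = \left(-32567 - 11536\right) - 21029 = -44103 - 21029 = -65132$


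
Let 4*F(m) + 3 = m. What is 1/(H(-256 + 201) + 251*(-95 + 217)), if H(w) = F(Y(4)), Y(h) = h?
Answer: 4/122489 ≈ 3.2656e-5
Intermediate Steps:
F(m) = -3/4 + m/4
H(w) = 1/4 (H(w) = -3/4 + (1/4)*4 = -3/4 + 1 = 1/4)
1/(H(-256 + 201) + 251*(-95 + 217)) = 1/(1/4 + 251*(-95 + 217)) = 1/(1/4 + 251*122) = 1/(1/4 + 30622) = 1/(122489/4) = 4/122489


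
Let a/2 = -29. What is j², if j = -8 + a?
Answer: 4356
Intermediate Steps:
a = -58 (a = 2*(-29) = -58)
j = -66 (j = -8 - 58 = -66)
j² = (-66)² = 4356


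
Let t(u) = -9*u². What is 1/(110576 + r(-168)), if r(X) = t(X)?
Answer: -1/143440 ≈ -6.9716e-6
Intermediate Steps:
r(X) = -9*X²
1/(110576 + r(-168)) = 1/(110576 - 9*(-168)²) = 1/(110576 - 9*28224) = 1/(110576 - 254016) = 1/(-143440) = -1/143440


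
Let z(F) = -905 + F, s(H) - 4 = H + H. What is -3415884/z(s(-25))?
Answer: 1138628/317 ≈ 3591.9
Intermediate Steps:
s(H) = 4 + 2*H (s(H) = 4 + (H + H) = 4 + 2*H)
-3415884/z(s(-25)) = -3415884/(-905 + (4 + 2*(-25))) = -3415884/(-905 + (4 - 50)) = -3415884/(-905 - 46) = -3415884/(-951) = -3415884*(-1/951) = 1138628/317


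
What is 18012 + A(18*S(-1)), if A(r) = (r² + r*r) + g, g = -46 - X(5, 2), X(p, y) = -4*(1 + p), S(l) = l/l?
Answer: 18638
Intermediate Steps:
S(l) = 1
X(p, y) = -4 - 4*p
g = -22 (g = -46 - (-4 - 4*5) = -46 - (-4 - 20) = -46 - 1*(-24) = -46 + 24 = -22)
A(r) = -22 + 2*r² (A(r) = (r² + r*r) - 22 = (r² + r²) - 22 = 2*r² - 22 = -22 + 2*r²)
18012 + A(18*S(-1)) = 18012 + (-22 + 2*(18*1)²) = 18012 + (-22 + 2*18²) = 18012 + (-22 + 2*324) = 18012 + (-22 + 648) = 18012 + 626 = 18638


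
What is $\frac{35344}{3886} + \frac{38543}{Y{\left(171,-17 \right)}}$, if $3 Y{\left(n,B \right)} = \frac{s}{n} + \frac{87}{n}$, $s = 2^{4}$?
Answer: $\frac{38419902353}{200129} \approx 1.9198 \cdot 10^{5}$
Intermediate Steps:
$s = 16$
$Y{\left(n,B \right)} = \frac{103}{3 n}$ ($Y{\left(n,B \right)} = \frac{\frac{16}{n} + \frac{87}{n}}{3} = \frac{103 \frac{1}{n}}{3} = \frac{103}{3 n}$)
$\frac{35344}{3886} + \frac{38543}{Y{\left(171,-17 \right)}} = \frac{35344}{3886} + \frac{38543}{\frac{103}{3} \cdot \frac{1}{171}} = 35344 \cdot \frac{1}{3886} + \frac{38543}{\frac{103}{3} \cdot \frac{1}{171}} = \frac{17672}{1943} + \frac{38543}{\frac{103}{513}} = \frac{17672}{1943} + 38543 \cdot \frac{513}{103} = \frac{17672}{1943} + \frac{19772559}{103} = \frac{38419902353}{200129}$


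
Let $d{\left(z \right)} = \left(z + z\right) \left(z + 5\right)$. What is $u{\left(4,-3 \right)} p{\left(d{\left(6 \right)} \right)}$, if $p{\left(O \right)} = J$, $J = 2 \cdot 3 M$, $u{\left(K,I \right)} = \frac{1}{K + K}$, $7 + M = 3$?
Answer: $-3$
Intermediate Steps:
$M = -4$ ($M = -7 + 3 = -4$)
$d{\left(z \right)} = 2 z \left(5 + z\right)$
$u{\left(K,I \right)} = \frac{1}{2 K}$
$J = -24$ ($J = 2 \cdot 3 \left(-4\right) = 6 \left(-4\right) = -24$)
$p{\left(O \right)} = -24$
$u{\left(4,-3 \right)} p{\left(d{\left(6 \right)} \right)} = \frac{1}{2 \cdot 4} \left(-24\right) = \frac{1}{2} \cdot \frac{1}{4} \left(-24\right) = \frac{1}{8} \left(-24\right) = -3$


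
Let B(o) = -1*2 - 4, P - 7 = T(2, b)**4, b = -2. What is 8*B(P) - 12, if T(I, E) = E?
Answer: -60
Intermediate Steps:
P = 23 (P = 7 + (-2)**4 = 7 + 16 = 23)
B(o) = -6 (B(o) = -2 - 4 = -6)
8*B(P) - 12 = 8*(-6) - 12 = -48 - 12 = -60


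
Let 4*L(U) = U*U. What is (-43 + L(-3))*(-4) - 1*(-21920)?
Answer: 22083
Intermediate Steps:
L(U) = U²/4 (L(U) = (U*U)/4 = U²/4)
(-43 + L(-3))*(-4) - 1*(-21920) = (-43 + (¼)*(-3)²)*(-4) - 1*(-21920) = (-43 + (¼)*9)*(-4) + 21920 = (-43 + 9/4)*(-4) + 21920 = -163/4*(-4) + 21920 = 163 + 21920 = 22083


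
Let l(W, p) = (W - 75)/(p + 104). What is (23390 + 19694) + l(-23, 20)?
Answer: 2671159/62 ≈ 43083.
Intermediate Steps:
l(W, p) = (-75 + W)/(104 + p)
(23390 + 19694) + l(-23, 20) = (23390 + 19694) + (-75 - 23)/(104 + 20) = 43084 - 98/124 = 43084 + (1/124)*(-98) = 43084 - 49/62 = 2671159/62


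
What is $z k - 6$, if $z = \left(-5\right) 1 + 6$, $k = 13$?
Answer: $7$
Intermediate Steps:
$z = 1$ ($z = -5 + 6 = 1$)
$z k - 6 = 1 \cdot 13 - 6 = 13 - 6 = 7$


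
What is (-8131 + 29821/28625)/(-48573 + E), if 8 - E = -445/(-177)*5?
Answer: 20595724779/123062166875 ≈ 0.16736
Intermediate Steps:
E = -809/177 (E = 8 - (-445/(-177))*5 = 8 - (-445*(-1/177))*5 = 8 - 445*5/177 = 8 - 1*2225/177 = 8 - 2225/177 = -809/177 ≈ -4.5706)
(-8131 + 29821/28625)/(-48573 + E) = (-8131 + 29821/28625)/(-48573 - 809/177) = (-8131 + 29821*(1/28625))/(-8598230/177) = (-8131 + 29821/28625)*(-177/8598230) = -232720054/28625*(-177/8598230) = 20595724779/123062166875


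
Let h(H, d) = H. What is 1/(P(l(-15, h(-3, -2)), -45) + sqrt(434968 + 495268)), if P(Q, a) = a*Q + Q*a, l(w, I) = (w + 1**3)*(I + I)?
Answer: -1890/14055841 - sqrt(232559)/28111682 ≈ -0.00015162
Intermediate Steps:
l(w, I) = 2*I*(1 + w) (l(w, I) = (w + 1)*(2*I) = (1 + w)*(2*I) = 2*I*(1 + w))
P(Q, a) = 2*Q*a (P(Q, a) = Q*a + Q*a = 2*Q*a)
1/(P(l(-15, h(-3, -2)), -45) + sqrt(434968 + 495268)) = 1/(2*(2*(-3)*(1 - 15))*(-45) + sqrt(434968 + 495268)) = 1/(2*(2*(-3)*(-14))*(-45) + sqrt(930236)) = 1/(2*84*(-45) + 2*sqrt(232559)) = 1/(-7560 + 2*sqrt(232559))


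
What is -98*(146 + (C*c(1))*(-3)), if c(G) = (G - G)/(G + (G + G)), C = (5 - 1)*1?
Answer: -14308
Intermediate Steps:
C = 4 (C = 4*1 = 4)
c(G) = 0 (c(G) = 0/(G + 2*G) = 0/((3*G)) = 0*(1/(3*G)) = 0)
-98*(146 + (C*c(1))*(-3)) = -98*(146 + (4*0)*(-3)) = -98*(146 + 0*(-3)) = -98*(146 + 0) = -98*146 = -14308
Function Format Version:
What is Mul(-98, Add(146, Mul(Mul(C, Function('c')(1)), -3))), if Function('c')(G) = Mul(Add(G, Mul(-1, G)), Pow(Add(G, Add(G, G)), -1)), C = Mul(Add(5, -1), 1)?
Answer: -14308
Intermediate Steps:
C = 4 (C = Mul(4, 1) = 4)
Function('c')(G) = 0 (Function('c')(G) = Mul(0, Pow(Add(G, Mul(2, G)), -1)) = Mul(0, Pow(Mul(3, G), -1)) = Mul(0, Mul(Rational(1, 3), Pow(G, -1))) = 0)
Mul(-98, Add(146, Mul(Mul(C, Function('c')(1)), -3))) = Mul(-98, Add(146, Mul(Mul(4, 0), -3))) = Mul(-98, Add(146, Mul(0, -3))) = Mul(-98, Add(146, 0)) = Mul(-98, 146) = -14308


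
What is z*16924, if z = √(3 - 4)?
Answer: 16924*I ≈ 16924.0*I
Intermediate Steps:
z = I (z = √(-1) = I ≈ 1.0*I)
z*16924 = I*16924 = 16924*I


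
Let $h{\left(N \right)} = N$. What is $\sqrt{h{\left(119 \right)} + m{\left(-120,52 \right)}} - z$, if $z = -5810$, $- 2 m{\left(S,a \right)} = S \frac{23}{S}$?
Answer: $5810 + \frac{\sqrt{430}}{2} \approx 5820.4$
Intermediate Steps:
$m{\left(S,a \right)} = - \frac{23}{2}$ ($m{\left(S,a \right)} = - \frac{S \frac{23}{S}}{2} = \left(- \frac{1}{2}\right) 23 = - \frac{23}{2}$)
$\sqrt{h{\left(119 \right)} + m{\left(-120,52 \right)}} - z = \sqrt{119 - \frac{23}{2}} - -5810 = \sqrt{\frac{215}{2}} + 5810 = \frac{\sqrt{430}}{2} + 5810 = 5810 + \frac{\sqrt{430}}{2}$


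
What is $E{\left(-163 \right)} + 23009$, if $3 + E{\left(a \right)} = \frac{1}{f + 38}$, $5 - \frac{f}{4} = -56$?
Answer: $\frac{6487693}{282} \approx 23006.0$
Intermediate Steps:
$f = 244$ ($f = 20 - -224 = 20 + 224 = 244$)
$E{\left(a \right)} = - \frac{845}{282}$ ($E{\left(a \right)} = -3 + \frac{1}{244 + 38} = -3 + \frac{1}{282} = - \frac{845}{282}$)
$E{\left(-163 \right)} + 23009 = - \frac{845}{282} + 23009 = \frac{6487693}{282}$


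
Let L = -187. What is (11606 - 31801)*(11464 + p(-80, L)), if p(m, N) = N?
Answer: -227739015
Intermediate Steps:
(11606 - 31801)*(11464 + p(-80, L)) = (11606 - 31801)*(11464 - 187) = -20195*11277 = -227739015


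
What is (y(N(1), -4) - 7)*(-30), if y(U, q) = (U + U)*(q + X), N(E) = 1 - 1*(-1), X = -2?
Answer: 930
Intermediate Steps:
N(E) = 2 (N(E) = 1 + 1 = 2)
y(U, q) = 2*U*(-2 + q) (y(U, q) = (U + U)*(q - 2) = (2*U)*(-2 + q) = 2*U*(-2 + q))
(y(N(1), -4) - 7)*(-30) = (2*2*(-2 - 4) - 7)*(-30) = (2*2*(-6) - 7)*(-30) = (-24 - 7)*(-30) = -31*(-30) = 930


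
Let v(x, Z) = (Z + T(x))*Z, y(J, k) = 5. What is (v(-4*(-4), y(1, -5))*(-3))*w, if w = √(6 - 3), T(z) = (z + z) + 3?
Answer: -600*√3 ≈ -1039.2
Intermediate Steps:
T(z) = 3 + 2*z (T(z) = 2*z + 3 = 3 + 2*z)
v(x, Z) = Z*(3 + Z + 2*x) (v(x, Z) = (Z + (3 + 2*x))*Z = (3 + Z + 2*x)*Z = Z*(3 + Z + 2*x))
w = √3 ≈ 1.7320
(v(-4*(-4), y(1, -5))*(-3))*w = ((5*(3 + 5 + 2*(-4*(-4))))*(-3))*√3 = ((5*(3 + 5 + 2*16))*(-3))*√3 = ((5*(3 + 5 + 32))*(-3))*√3 = ((5*40)*(-3))*√3 = (200*(-3))*√3 = -600*√3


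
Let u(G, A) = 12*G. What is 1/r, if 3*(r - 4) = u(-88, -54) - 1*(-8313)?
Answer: 1/2423 ≈ 0.00041271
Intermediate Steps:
r = 2423 (r = 4 + (12*(-88) - 1*(-8313))/3 = 4 + (-1056 + 8313)/3 = 4 + (⅓)*7257 = 4 + 2419 = 2423)
1/r = 1/2423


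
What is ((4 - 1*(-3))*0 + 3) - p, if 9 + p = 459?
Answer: -447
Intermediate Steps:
p = 450 (p = -9 + 459 = 450)
((4 - 1*(-3))*0 + 3) - p = ((4 - 1*(-3))*0 + 3) - 1*450 = ((4 + 3)*0 + 3) - 450 = (7*0 + 3) - 450 = (0 + 3) - 450 = 3 - 450 = -447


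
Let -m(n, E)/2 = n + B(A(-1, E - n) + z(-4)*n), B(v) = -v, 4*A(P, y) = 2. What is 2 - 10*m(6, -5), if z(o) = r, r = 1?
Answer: -8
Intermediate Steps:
z(o) = 1
A(P, y) = ½ (A(P, y) = (¼)*2 = ½)
m(n, E) = 1 (m(n, E) = -2*(n - (½ + 1*n)) = -2*(n - (½ + n)) = -2*(n + (-½ - n)) = -2*(-½) = 1)
2 - 10*m(6, -5) = 2 - 10*1 = 2 - 10 = -8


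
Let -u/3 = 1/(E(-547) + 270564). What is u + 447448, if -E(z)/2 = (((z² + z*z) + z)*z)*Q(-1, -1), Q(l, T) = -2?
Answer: 585204345538435/1307871184 ≈ 4.4745e+5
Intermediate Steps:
E(z) = 4*z*(z + 2*z²) (E(z) = -2*((z² + z*z) + z)*z*(-2) = -2*((z² + z²) + z)*z*(-2) = -2*(2*z² + z)*z*(-2) = -2*(z + 2*z²)*z*(-2) = -2*z*(z + 2*z²)*(-2) = -(-4)*z*(z + 2*z²) = 4*z*(z + 2*z²))
u = 3/1307871184 (u = -3/((-547)²*(4 + 8*(-547)) + 270564) = -3/(299209*(4 - 4376) + 270564) = -3/(299209*(-4372) + 270564) = -3/(-1308141748 + 270564) = -3/(-1307871184) = -3*(-1/1307871184) = 3/1307871184 ≈ 2.2938e-9)
u + 447448 = 3/1307871184 + 447448 = 585204345538435/1307871184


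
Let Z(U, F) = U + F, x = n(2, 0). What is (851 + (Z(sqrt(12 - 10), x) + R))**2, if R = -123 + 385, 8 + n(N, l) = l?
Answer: (1105 + sqrt(2))**2 ≈ 1.2242e+6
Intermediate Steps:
n(N, l) = -8 + l
x = -8 (x = -8 + 0 = -8)
R = 262
Z(U, F) = F + U
(851 + (Z(sqrt(12 - 10), x) + R))**2 = (851 + ((-8 + sqrt(12 - 10)) + 262))**2 = (851 + ((-8 + sqrt(2)) + 262))**2 = (851 + (254 + sqrt(2)))**2 = (1105 + sqrt(2))**2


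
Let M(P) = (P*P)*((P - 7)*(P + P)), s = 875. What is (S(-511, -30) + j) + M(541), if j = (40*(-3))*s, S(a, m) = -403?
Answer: 169107464225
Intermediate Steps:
M(P) = 2*P³*(-7 + P) (M(P) = P²*((-7 + P)*(2*P)) = P²*(2*P*(-7 + P)) = 2*P³*(-7 + P))
j = -105000 (j = (40*(-3))*875 = -120*875 = -105000)
(S(-511, -30) + j) + M(541) = (-403 - 105000) + 2*541³*(-7 + 541) = -105403 + 2*158340421*534 = -105403 + 169107569628 = 169107464225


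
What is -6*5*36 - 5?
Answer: -1085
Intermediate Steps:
-6*5*36 - 5 = -30*36 - 5 = -1080 - 5 = -1085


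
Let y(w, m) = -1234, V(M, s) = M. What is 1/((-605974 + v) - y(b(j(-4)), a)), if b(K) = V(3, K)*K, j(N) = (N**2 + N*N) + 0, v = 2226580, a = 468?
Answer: 1/1621840 ≈ 6.1658e-7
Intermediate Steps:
j(N) = 2*N**2 (j(N) = (N**2 + N**2) + 0 = 2*N**2 + 0 = 2*N**2)
b(K) = 3*K
1/((-605974 + v) - y(b(j(-4)), a)) = 1/((-605974 + 2226580) - 1*(-1234)) = 1/(1620606 + 1234) = 1/1621840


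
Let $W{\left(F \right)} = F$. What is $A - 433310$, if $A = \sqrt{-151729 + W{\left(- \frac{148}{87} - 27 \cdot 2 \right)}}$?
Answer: $-433310 + \frac{i \sqrt{1148858403}}{87} \approx -4.3331 \cdot 10^{5} + 389.6 i$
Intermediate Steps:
$A = \frac{i \sqrt{1148858403}}{87}$ ($A = \sqrt{-151729 - \left(54 + \frac{148}{87}\right)} = \sqrt{-151729 - \frac{4846}{87}} = \sqrt{- \frac{13205269}{87}} = \frac{i \sqrt{1148858403}}{87} \approx 389.6 i$)
$A - 433310 = \frac{i \sqrt{1148858403}}{87} - 433310 = -433310 + \frac{i \sqrt{1148858403}}{87}$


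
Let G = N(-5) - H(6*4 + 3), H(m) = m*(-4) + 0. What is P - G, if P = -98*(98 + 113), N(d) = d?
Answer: -20781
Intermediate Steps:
H(m) = -4*m (H(m) = -4*m + 0 = -4*m)
G = 103 (G = -5 - (-4)*(6*4 + 3) = -5 - (-4)*(24 + 3) = -5 - (-4)*27 = -5 - 1*(-108) = -5 + 108 = 103)
P = -20678 (P = -98*211 = -20678)
P - G = -20678 - 1*103 = -20678 - 103 = -20781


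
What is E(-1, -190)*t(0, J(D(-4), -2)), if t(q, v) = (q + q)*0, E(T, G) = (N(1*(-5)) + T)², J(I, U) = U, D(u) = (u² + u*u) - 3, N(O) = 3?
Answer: 0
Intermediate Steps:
D(u) = -3 + 2*u² (D(u) = (u² + u²) - 3 = 2*u² - 3 = -3 + 2*u²)
E(T, G) = (3 + T)²
t(q, v) = 0 (t(q, v) = (2*q)*0 = 0)
E(-1, -190)*t(0, J(D(-4), -2)) = (3 - 1)²*0 = 2²*0 = 4*0 = 0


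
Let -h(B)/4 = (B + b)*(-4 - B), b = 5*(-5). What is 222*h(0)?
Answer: -88800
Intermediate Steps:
b = -25
h(B) = -4*(-25 + B)*(-4 - B) (h(B) = -4*(B - 25)*(-4 - B) = -4*(-25 + B)*(-4 - B))
222*h(0) = 222*(-400 - 84*0 + 4*0²) = 222*(-400 + 0 + 4*0) = 222*(-400 + 0 + 0) = 222*(-400) = -88800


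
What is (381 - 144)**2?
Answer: 56169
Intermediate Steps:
(381 - 144)**2 = 237**2 = 56169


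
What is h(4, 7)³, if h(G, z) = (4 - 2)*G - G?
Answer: 64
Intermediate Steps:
h(G, z) = G (h(G, z) = 2*G - G = G)
h(4, 7)³ = 4³ = 64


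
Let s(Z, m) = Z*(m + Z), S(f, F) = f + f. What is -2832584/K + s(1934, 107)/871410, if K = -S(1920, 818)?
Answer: 689861009/929504 ≈ 742.18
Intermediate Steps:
S(f, F) = 2*f
s(Z, m) = Z*(Z + m)
K = -3840 (K = -2*1920 = -1*3840 = -3840)
-2832584/K + s(1934, 107)/871410 = -2832584/(-3840) + (1934*(1934 + 107))/871410 = -2832584*(-1/3840) + (1934*2041)*(1/871410) = 354073/480 + 3947294*(1/871410) = 354073/480 + 1973647/435705 = 689861009/929504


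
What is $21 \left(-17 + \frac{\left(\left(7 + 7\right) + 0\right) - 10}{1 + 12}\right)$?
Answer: $- \frac{4557}{13} \approx -350.54$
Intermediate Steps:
$21 \left(-17 + \frac{\left(\left(7 + 7\right) + 0\right) - 10}{1 + 12}\right) = 21 \left(-17 + \frac{\left(14 + 0\right) - 10}{13}\right) = 21 \left(-17 + \left(14 - 10\right) \frac{1}{13}\right) = 21 \left(-17 + 4 \cdot \frac{1}{13}\right) = 21 \left(-17 + \frac{4}{13}\right) = 21 \left(- \frac{217}{13}\right) = - \frac{4557}{13}$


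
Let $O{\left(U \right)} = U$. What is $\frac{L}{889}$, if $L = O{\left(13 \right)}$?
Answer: $\frac{13}{889} \approx 0.014623$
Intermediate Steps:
$L = 13$
$\frac{L}{889} = \frac{13}{889}$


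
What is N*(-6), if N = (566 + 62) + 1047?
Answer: -10050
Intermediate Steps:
N = 1675 (N = 628 + 1047 = 1675)
N*(-6) = 1675*(-6) = -10050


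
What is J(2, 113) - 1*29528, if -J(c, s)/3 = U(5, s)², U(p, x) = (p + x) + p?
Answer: -74915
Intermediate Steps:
U(p, x) = x + 2*p
J(c, s) = -3*(10 + s)² (J(c, s) = -3*(s + 2*5)² = -3*(s + 10)² = -3*(10 + s)²)
J(2, 113) - 1*29528 = -3*(10 + 113)² - 1*29528 = -3*123² - 29528 = -3*15129 - 29528 = -45387 - 29528 = -74915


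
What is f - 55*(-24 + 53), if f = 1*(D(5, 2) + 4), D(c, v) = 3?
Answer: -1588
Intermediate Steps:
f = 7 (f = 1*(3 + 4) = 1*7 = 7)
f - 55*(-24 + 53) = 7 - 55*(-24 + 53) = 7 - 55*29 = 7 - 1595 = -1588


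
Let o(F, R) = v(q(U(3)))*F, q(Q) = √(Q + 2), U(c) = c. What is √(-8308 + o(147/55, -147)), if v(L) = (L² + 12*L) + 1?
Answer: √(-25083190 + 97020*√5)/55 ≈ 90.666*I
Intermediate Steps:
q(Q) = √(2 + Q)
v(L) = 1 + L² + 12*L
o(F, R) = F*(6 + 12*√5) (o(F, R) = (1 + (√(2 + 3))² + 12*√(2 + 3))*F = (1 + (√5)² + 12*√5)*F = (1 + 5 + 12*√5)*F = (6 + 12*√5)*F = F*(6 + 12*√5))
√(-8308 + o(147/55, -147)) = √(-8308 + 6*(147/55)*(1 + 2*√5)) = √(-8308 + (882/55 + 1764*√5/55)) = √(-456058/55 + 1764*√5/55)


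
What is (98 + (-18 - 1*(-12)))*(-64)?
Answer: -5888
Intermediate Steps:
(98 + (-18 - 1*(-12)))*(-64) = (98 + (-18 + 12))*(-64) = (98 - 6)*(-64) = 92*(-64) = -5888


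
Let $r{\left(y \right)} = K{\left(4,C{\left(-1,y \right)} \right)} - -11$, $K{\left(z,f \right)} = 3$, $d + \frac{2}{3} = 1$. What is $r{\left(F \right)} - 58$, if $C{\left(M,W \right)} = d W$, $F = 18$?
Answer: $-44$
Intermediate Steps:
$d = \frac{1}{3}$ ($d = - \frac{2}{3} + 1 = \frac{1}{3} \approx 0.33333$)
$C{\left(M,W \right)} = \frac{W}{3}$
$r{\left(y \right)} = 14$ ($r{\left(y \right)} = 3 - -11 = 3 + 11 = 14$)
$r{\left(F \right)} - 58 = 14 - 58 = -44$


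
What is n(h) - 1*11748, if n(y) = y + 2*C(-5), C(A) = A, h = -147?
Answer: -11905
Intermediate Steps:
n(y) = -10 + y (n(y) = y + 2*(-5) = y - 10 = -10 + y)
n(h) - 1*11748 = (-10 - 147) - 1*11748 = -157 - 11748 = -11905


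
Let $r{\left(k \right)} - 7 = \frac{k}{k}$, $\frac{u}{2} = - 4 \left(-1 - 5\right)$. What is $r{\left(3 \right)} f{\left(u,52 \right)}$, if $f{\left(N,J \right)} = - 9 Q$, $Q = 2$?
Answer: $-144$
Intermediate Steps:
$u = 48$ ($u = 2 \left(- 4 \left(-1 - 5\right)\right) = 2 \left(\left(-4\right) \left(-6\right)\right) = 2 \cdot 24 = 48$)
$f{\left(N,J \right)} = -18$ ($f{\left(N,J \right)} = \left(-9\right) 2 = -18$)
$r{\left(k \right)} = 8$ ($r{\left(k \right)} = 7 + \frac{k}{k} = 7 + 1 = 8$)
$r{\left(3 \right)} f{\left(u,52 \right)} = 8 \left(-18\right) = -144$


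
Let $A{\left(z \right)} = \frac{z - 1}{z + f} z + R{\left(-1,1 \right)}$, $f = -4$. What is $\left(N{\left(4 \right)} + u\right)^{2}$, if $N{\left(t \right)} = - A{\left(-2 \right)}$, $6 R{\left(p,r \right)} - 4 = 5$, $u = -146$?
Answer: $\frac{85849}{4} \approx 21462.0$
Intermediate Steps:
$R{\left(p,r \right)} = \frac{3}{2}$ ($R{\left(p,r \right)} = \frac{2}{3} + \frac{1}{6} \cdot 5 = \frac{2}{3} + \frac{5}{6} = \frac{3}{2}$)
$A{\left(z \right)} = \frac{3}{2} + \frac{z \left(-1 + z\right)}{-4 + z}$ ($A{\left(z \right)} = \frac{z - 1}{z - 4} z + \frac{3}{2} = \frac{-1 + z}{-4 + z} z + \frac{3}{2} = \frac{z \left(-1 + z\right)}{-4 + z} + \frac{3}{2} = \frac{3}{2} + \frac{z \left(-1 + z\right)}{-4 + z}$)
$N{\left(t \right)} = - \frac{1}{2}$ ($N{\left(t \right)} = - \frac{-6 + \left(-2\right)^{2} + \frac{1}{2} \left(-2\right)}{-4 - 2} = - \frac{-6 + 4 - 1}{-6} = - \frac{\left(-1\right) \left(-3\right)}{6} = \left(-1\right) \frac{1}{2} = - \frac{1}{2}$)
$\left(N{\left(4 \right)} + u\right)^{2} = \left(- \frac{1}{2} - 146\right)^{2} = \left(- \frac{293}{2}\right)^{2} = \frac{85849}{4}$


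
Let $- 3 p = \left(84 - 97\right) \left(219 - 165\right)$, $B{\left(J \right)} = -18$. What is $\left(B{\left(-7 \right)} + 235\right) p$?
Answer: $50778$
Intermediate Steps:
$p = 234$ ($p = - \frac{\left(84 - 97\right) \left(219 - 165\right)}{3} = - \frac{\left(-13\right) 54}{3} = \left(- \frac{1}{3}\right) \left(-702\right) = 234$)
$\left(B{\left(-7 \right)} + 235\right) p = \left(-18 + 235\right) 234 = 217 \cdot 234 = 50778$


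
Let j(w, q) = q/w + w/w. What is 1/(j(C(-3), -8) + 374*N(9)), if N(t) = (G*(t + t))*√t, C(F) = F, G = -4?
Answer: -3/242341 ≈ -1.2379e-5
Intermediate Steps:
j(w, q) = 1 + q/w (j(w, q) = q/w + 1 = 1 + q/w)
N(t) = -8*t^(3/2) (N(t) = (-4*(t + t))*√t = (-8*t)*√t = -8*t^(3/2))
1/(j(C(-3), -8) + 374*N(9)) = 1/((-8 - 3)/(-3) + 374*(-8*9^(3/2))) = 1/(-⅓*(-11) + 374*(-8*27)) = 1/(11/3 + 374*(-216)) = 1/(11/3 - 80784) = 1/(-242341/3) = -3/242341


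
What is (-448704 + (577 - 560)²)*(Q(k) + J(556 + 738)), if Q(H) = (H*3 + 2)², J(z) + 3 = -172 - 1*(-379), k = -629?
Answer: -1593410865035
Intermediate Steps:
J(z) = 204 (J(z) = -3 + (-172 - 1*(-379)) = -3 + (-172 + 379) = -3 + 207 = 204)
Q(H) = (2 + 3*H)² (Q(H) = (3*H + 2)² = (2 + 3*H)²)
(-448704 + (577 - 560)²)*(Q(k) + J(556 + 738)) = (-448704 + (577 - 560)²)*((2 + 3*(-629))² + 204) = (-448704 + 17²)*((2 - 1887)² + 204) = (-448704 + 289)*((-1885)² + 204) = -448415*(3553225 + 204) = -448415*3553429 = -1593410865035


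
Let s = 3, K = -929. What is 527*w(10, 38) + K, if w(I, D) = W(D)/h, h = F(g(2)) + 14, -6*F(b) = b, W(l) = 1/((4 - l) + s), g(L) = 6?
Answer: -12094/13 ≈ -930.31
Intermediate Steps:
W(l) = 1/(7 - l) (W(l) = 1/((4 - l) + 3) = 1/(7 - l))
F(b) = -b/6
h = 13 (h = -⅙*6 + 14 = -1 + 14 = 13)
w(I, D) = 1/(13*(7 - D)) (w(I, D) = 1/(7 - D*13) = (1/13)/(7 - D) = 1/(13*(7 - D)))
527*w(10, 38) + K = 527*(1/(13*(7 - 1*38))) - 929 = 527*(1/(13*(7 - 38))) - 929 = 527*((1/13)/(-31)) - 929 = 527*((1/13)*(-1/31)) - 929 = 527*(-1/403) - 929 = -17/13 - 929 = -12094/13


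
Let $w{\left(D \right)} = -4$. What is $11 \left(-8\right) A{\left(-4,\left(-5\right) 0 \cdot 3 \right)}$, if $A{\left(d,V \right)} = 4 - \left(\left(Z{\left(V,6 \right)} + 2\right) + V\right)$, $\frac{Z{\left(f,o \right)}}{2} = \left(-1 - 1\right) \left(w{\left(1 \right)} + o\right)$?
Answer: $-880$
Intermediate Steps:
$Z{\left(f,o \right)} = 16 - 4 o$ ($Z{\left(f,o \right)} = 2 \left(-1 - 1\right) \left(-4 + o\right) = 2 \left(- 2 \left(-4 + o\right)\right) = 2 \left(8 - 2 o\right) = 16 - 4 o$)
$A{\left(d,V \right)} = 10 - V$ ($A{\left(d,V \right)} = 4 - \left(\left(\left(16 - 24\right) + 2\right) + V\right) = 4 - \left(\left(-8 + 2\right) + V\right) = 4 - \left(-6 + V\right) = 10 - V$)
$11 \left(-8\right) A{\left(-4,\left(-5\right) 0 \cdot 3 \right)} = 11 \left(-8\right) \left(10 - \left(-5\right) 0 \cdot 3\right) = - 88 \left(10 - 0 \cdot 3\right) = - 88 \left(10 - 0\right) = - 88 \left(10 + 0\right) = \left(-88\right) 10 = -880$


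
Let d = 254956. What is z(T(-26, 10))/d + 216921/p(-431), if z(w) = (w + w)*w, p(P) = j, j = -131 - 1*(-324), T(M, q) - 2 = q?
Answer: 13826341515/12301627 ≈ 1123.9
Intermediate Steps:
T(M, q) = 2 + q
j = 193 (j = -131 + 324 = 193)
p(P) = 193
z(w) = 2*w² (z(w) = (2*w)*w = 2*w²)
z(T(-26, 10))/d + 216921/p(-431) = (2*(2 + 10)²)/254956 + 216921/193 = (2*12²)*(1/254956) + 216921*(1/193) = (2*144)*(1/254956) + 216921/193 = 288*(1/254956) + 216921/193 = 72/63739 + 216921/193 = 13826341515/12301627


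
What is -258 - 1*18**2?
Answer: -582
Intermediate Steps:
-258 - 1*18**2 = -258 - 1*324 = -258 - 324 = -582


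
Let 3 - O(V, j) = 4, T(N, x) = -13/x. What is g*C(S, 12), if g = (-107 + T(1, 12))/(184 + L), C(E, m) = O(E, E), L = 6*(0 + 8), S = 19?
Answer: 1297/2784 ≈ 0.46588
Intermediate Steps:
O(V, j) = -1 (O(V, j) = 3 - 1*4 = 3 - 4 = -1)
L = 48 (L = 6*8 = 48)
C(E, m) = -1
g = -1297/2784 (g = (-107 - 13/12)/(184 + 48) = (-107 - 13*1/12)/232 = (-107 - 13/12)*(1/232) = -1297/12*1/232 = -1297/2784 ≈ -0.46588)
g*C(S, 12) = -1297/2784*(-1) = 1297/2784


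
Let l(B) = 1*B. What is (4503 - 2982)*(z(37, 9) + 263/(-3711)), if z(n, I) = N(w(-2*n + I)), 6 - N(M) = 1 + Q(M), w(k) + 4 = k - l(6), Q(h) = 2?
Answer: 5511090/1237 ≈ 4455.2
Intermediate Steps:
l(B) = B
w(k) = -10 + k (w(k) = -4 + (k - 1*6) = -4 + (k - 6) = -4 + (-6 + k) = -10 + k)
N(M) = 3 (N(M) = 6 - (1 + 2) = 6 - 1*3 = 6 - 3 = 3)
z(n, I) = 3
(4503 - 2982)*(z(37, 9) + 263/(-3711)) = (4503 - 2982)*(3 + 263/(-3711)) = 1521*(3 + 263*(-1/3711)) = 1521*(3 - 263/3711) = 1521*(10870/3711) = 5511090/1237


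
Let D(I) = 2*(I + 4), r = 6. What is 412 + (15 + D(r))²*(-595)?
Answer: -728463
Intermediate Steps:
D(I) = 8 + 2*I (D(I) = 2*(4 + I) = 8 + 2*I)
412 + (15 + D(r))²*(-595) = 412 + (15 + (8 + 2*6))²*(-595) = 412 + (15 + (8 + 12))²*(-595) = 412 + (15 + 20)²*(-595) = 412 + 35²*(-595) = 412 + 1225*(-595) = 412 - 728875 = -728463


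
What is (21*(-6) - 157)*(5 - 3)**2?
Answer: -1132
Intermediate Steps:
(21*(-6) - 157)*(5 - 3)**2 = (-126 - 157)*2**2 = -283*4 = -1132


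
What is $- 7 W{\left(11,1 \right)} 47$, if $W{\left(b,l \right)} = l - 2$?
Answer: $329$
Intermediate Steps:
$W{\left(b,l \right)} = -2 + l$
$- 7 W{\left(11,1 \right)} 47 = - 7 \left(-2 + 1\right) 47 = \left(-7\right) \left(-1\right) 47 = 7 \cdot 47 = 329$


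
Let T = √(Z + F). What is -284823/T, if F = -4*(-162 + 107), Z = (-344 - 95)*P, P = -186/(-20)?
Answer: 284823*I*√1070/2033 ≈ 4582.8*I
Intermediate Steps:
P = 93/10 (P = -186*(-1/20) = 93/10 ≈ 9.3000)
Z = -40827/10 (Z = (-344 - 95)*(93/10) = -439*93/10 = -40827/10 ≈ -4082.7)
F = 220 (F = -4*(-55) = 220)
T = 19*I*√1070/10 (T = √(-40827/10 + 220) = √(-38627/10) = 19*I*√1070/10 ≈ 62.151*I)
-284823/T = -284823*(-I*√1070/2033) = -(-284823)*I*√1070/2033 = 284823*I*√1070/2033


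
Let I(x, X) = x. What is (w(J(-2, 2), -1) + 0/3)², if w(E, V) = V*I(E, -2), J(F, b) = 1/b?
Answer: ¼ ≈ 0.25000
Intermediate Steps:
w(E, V) = E*V (w(E, V) = V*E = E*V)
(w(J(-2, 2), -1) + 0/3)² = (-1/2 + 0/3)² = ((½)*(-1) + 0*(⅓))² = (-½ + 0)² = (-½)² = ¼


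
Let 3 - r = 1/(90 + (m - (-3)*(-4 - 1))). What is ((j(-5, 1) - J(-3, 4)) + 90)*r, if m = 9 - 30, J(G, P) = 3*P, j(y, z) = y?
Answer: 11753/54 ≈ 217.65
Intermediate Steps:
m = -21
r = 161/54 (r = 3 - 1/(90 + (-21 - (-3)*(-4 - 1))) = 3 - 1/(90 + (-21 - (-3)*(-5))) = 3 - 1/(90 + (-21 - 1*15)) = 3 - 1/(90 + (-21 - 15)) = 3 - 1/(90 - 36) = 3 - 1/54 = 161/54 ≈ 2.9815)
((j(-5, 1) - J(-3, 4)) + 90)*r = ((-5 - 3*4) + 90)*(161/54) = ((-5 - 1*12) + 90)*(161/54) = ((-5 - 12) + 90)*(161/54) = (-17 + 90)*(161/54) = 73*(161/54) = 11753/54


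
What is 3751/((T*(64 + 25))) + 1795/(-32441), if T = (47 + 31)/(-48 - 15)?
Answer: -2559563641/75068474 ≈ -34.096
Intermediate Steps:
T = -26/21 (T = 78/(-63) = 78*(-1/63) = -26/21 ≈ -1.2381)
3751/((T*(64 + 25))) + 1795/(-32441) = 3751/((-26*(64 + 25)/21)) + 1795/(-32441) = 3751/((-26/21*89)) + 1795*(-1/32441) = 3751/(-2314/21) - 1795/32441 = 3751*(-21/2314) - 1795/32441 = -78771/2314 - 1795/32441 = -2559563641/75068474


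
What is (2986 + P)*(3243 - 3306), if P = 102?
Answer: -194544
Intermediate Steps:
(2986 + P)*(3243 - 3306) = (2986 + 102)*(3243 - 3306) = 3088*(-63) = -194544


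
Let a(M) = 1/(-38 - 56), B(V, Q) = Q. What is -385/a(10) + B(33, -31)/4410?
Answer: 159597869/4410 ≈ 36190.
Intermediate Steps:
a(M) = -1/94 (a(M) = 1/(-94) = -1/94)
-385/a(10) + B(33, -31)/4410 = -385/(-1/94) - 31/4410 = -385*(-94) - 31*1/4410 = 36190 - 31/4410 = 159597869/4410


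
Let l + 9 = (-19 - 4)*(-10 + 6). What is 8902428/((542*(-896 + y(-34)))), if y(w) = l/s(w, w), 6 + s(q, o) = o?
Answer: -178048560/9735133 ≈ -18.289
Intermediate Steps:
s(q, o) = -6 + o
l = 83 (l = -9 + (-19 - 4)*(-10 + 6) = -9 - 23*(-4) = -9 + 92 = 83)
y(w) = 83/(-6 + w)
8902428/((542*(-896 + y(-34)))) = 8902428/((542*(-896 + 83/(-6 - 34)))) = 8902428/((542*(-896 + 83/(-40)))) = 8902428/((542*(-896 + 83*(-1/40)))) = 8902428/((542*(-896 - 83/40))) = 8902428/((542*(-35923/40))) = 8902428/(-9735133/20) = 8902428*(-20/9735133) = -178048560/9735133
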